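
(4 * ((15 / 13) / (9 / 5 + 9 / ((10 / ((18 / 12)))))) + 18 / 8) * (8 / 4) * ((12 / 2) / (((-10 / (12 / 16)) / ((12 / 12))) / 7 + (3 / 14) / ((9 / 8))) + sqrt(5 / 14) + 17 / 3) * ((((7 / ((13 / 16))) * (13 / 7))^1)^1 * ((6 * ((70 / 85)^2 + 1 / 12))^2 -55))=-15416247041 / 1753941 -1185865157 * sqrt(70) / 4092529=-11213.82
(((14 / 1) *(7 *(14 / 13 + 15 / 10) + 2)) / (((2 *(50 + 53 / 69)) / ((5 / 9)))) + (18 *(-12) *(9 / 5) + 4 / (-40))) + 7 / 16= -4228870309 / 10929360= -386.93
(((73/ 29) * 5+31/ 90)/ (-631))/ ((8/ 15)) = -33749/ 878352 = -0.04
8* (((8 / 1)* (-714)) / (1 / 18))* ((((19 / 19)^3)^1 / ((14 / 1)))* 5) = -293760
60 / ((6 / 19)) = 190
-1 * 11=-11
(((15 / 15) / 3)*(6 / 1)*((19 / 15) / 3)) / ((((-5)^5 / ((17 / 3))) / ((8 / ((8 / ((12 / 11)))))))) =-2584 / 1546875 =-0.00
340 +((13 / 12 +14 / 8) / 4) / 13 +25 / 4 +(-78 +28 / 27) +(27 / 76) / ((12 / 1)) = 28742977 / 106704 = 269.37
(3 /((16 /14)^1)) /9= 7 /24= 0.29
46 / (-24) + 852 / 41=9281 / 492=18.86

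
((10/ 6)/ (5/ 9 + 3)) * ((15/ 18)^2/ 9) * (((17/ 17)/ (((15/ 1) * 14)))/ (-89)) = -25/ 12918528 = -0.00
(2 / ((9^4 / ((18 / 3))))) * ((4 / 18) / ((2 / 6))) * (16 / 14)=64 / 45927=0.00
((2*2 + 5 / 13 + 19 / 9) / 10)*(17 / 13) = 1292 / 1521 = 0.85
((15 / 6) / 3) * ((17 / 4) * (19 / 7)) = 1615 / 168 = 9.61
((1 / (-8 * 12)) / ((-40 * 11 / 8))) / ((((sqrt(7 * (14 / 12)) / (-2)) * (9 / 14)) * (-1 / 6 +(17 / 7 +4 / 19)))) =-133 * sqrt(6) / 3906540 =-0.00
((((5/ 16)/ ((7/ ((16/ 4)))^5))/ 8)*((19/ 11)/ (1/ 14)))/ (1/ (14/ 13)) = 0.06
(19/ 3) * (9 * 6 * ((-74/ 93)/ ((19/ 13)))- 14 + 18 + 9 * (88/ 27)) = 6952/ 279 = 24.92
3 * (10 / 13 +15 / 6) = 255 / 26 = 9.81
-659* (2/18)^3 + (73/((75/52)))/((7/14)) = 1828381/18225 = 100.32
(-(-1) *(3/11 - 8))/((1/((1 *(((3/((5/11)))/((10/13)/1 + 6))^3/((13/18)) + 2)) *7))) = -12502973/70400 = -177.60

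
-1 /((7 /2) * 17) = -2 /119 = -0.02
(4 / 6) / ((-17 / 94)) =-188 / 51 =-3.69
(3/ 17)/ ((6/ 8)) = 4/ 17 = 0.24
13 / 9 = 1.44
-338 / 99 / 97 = -338 / 9603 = -0.04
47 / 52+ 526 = 27399 / 52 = 526.90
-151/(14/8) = -604/7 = -86.29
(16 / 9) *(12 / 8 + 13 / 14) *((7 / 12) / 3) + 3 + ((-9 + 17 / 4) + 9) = 2621 / 324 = 8.09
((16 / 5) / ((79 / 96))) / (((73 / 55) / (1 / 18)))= 2816 / 17301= 0.16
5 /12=0.42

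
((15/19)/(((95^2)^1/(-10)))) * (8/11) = -48/75449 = -0.00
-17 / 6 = -2.83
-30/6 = -5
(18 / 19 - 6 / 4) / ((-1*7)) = 3 / 38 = 0.08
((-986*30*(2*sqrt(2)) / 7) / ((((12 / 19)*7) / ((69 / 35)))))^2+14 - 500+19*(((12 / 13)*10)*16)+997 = 43449349092043 / 1529437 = 28408721.05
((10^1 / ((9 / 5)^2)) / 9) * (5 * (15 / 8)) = 3125 / 972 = 3.22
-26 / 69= -0.38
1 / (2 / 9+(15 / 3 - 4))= 0.82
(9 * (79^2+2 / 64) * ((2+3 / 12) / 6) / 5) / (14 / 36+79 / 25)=242651295 / 204416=1187.05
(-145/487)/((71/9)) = -1305/34577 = -0.04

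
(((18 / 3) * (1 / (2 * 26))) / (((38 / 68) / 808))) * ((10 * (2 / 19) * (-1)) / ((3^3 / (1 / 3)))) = -274720 / 126711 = -2.17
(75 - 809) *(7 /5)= -5138 /5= -1027.60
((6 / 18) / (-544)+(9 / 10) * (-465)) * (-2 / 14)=682993 / 11424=59.79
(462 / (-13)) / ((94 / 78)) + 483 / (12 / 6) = 19929 / 94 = 212.01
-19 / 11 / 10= -19 / 110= -0.17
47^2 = 2209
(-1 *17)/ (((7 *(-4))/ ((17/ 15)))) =289/ 420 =0.69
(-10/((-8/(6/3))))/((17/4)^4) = 640/83521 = 0.01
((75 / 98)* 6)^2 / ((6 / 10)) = 84375 / 2401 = 35.14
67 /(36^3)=67 /46656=0.00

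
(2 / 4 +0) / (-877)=-1 / 1754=-0.00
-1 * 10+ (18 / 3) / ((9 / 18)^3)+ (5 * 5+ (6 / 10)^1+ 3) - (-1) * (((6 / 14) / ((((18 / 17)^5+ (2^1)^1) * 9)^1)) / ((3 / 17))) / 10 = 39691070345 / 595889532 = 66.61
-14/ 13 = -1.08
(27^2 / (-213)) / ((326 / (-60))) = 7290 / 11573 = 0.63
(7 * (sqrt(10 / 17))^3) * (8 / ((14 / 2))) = 80 * sqrt(170) / 289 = 3.61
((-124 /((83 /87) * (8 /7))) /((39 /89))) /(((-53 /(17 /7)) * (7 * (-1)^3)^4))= 1360187 /274611974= 0.00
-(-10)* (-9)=-90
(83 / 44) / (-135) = -83 / 5940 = -0.01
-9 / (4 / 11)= -99 / 4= -24.75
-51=-51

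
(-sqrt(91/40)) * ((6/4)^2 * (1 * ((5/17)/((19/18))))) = -81 * sqrt(910)/2584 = -0.95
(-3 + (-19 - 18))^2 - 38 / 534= 427181 / 267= 1599.93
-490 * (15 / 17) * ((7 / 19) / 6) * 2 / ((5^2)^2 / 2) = -1372 / 8075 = -0.17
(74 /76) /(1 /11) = 407 /38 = 10.71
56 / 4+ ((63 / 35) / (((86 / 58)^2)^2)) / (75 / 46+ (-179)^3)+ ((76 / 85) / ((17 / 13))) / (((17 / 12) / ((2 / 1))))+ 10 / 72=15.10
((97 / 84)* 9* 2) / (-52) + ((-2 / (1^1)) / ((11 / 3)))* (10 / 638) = -1042959 / 2554552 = -0.41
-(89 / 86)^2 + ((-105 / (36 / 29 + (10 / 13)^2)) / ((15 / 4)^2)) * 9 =-1566883847 / 41528540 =-37.73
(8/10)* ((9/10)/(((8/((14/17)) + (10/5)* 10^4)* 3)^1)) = 21/1750850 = 0.00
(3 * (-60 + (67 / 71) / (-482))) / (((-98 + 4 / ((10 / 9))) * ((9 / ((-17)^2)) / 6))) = 2967144215 / 8076392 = 367.38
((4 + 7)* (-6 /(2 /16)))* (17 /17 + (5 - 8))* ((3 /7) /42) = 528 /49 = 10.78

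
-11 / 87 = -0.13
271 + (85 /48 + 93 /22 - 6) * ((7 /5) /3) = 2146313 /7920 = 271.00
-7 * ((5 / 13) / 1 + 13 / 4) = -1323 / 52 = -25.44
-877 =-877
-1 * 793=-793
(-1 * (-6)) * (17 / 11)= 102 / 11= 9.27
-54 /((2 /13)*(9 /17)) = -663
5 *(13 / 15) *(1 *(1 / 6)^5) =13 / 23328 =0.00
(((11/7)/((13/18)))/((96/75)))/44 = 225/5824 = 0.04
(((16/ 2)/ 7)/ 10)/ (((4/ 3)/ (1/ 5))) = 3/ 175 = 0.02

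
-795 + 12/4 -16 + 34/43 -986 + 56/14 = -76936/43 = -1789.21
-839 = -839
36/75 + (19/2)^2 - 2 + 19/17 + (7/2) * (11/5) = 165831/1700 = 97.55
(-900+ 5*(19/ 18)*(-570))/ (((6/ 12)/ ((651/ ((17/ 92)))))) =-468155800/ 17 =-27538576.47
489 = 489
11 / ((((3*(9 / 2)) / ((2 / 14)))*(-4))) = -11 / 378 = -0.03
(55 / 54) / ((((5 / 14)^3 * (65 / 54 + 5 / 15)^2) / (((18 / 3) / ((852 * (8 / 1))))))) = 101871 / 12227975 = 0.01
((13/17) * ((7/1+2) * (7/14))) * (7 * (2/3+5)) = 273/2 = 136.50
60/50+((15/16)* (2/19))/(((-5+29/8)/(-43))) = 4479/1045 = 4.29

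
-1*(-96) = 96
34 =34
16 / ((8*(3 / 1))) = 2 / 3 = 0.67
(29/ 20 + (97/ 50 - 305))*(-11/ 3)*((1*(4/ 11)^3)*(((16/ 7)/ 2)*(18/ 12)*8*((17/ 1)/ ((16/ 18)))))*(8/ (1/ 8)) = 18901536768/ 21175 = 892634.56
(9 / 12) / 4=3 / 16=0.19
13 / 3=4.33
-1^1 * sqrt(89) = -sqrt(89) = -9.43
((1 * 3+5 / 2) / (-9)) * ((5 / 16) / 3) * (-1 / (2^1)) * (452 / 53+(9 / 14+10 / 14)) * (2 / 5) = 8965 / 71232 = 0.13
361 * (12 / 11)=4332 / 11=393.82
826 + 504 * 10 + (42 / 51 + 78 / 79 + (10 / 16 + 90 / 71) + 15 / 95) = 85075751487 / 14493656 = 5869.86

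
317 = 317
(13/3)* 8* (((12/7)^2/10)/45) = 832/3675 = 0.23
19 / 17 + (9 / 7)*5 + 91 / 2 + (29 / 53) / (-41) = 27427223 / 517174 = 53.03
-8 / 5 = -1.60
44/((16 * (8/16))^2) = 0.69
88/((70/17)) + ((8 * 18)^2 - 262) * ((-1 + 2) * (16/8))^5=655189.37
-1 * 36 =-36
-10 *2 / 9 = -20 / 9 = -2.22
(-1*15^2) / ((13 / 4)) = -900 / 13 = -69.23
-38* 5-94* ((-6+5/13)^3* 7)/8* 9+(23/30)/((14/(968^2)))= 168120769529/922740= 182197.34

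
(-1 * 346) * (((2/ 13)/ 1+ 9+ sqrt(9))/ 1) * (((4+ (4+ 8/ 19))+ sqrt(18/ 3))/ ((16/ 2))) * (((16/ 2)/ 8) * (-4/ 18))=13667 * sqrt(6)/ 117+ 2186720/ 2223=1269.81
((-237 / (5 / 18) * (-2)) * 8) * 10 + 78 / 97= 13241742 / 97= 136512.80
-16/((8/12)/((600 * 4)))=-57600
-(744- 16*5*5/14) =-5008/7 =-715.43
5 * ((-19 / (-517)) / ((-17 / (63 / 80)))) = -1197 / 140624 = -0.01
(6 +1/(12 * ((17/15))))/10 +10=7213/680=10.61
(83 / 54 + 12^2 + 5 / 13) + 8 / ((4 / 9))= 115073 / 702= 163.92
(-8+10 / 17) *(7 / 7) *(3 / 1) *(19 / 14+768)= -17106.88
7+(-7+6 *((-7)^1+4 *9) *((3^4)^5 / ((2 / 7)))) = 2123451700209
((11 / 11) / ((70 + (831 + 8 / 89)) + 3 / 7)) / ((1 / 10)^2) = 0.11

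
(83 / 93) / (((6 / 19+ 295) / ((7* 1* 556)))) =6137684 / 521823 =11.76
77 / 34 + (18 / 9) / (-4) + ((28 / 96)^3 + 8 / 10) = 3042787 / 1175040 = 2.59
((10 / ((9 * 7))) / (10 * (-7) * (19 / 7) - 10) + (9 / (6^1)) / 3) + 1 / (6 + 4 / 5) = 13843 / 21420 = 0.65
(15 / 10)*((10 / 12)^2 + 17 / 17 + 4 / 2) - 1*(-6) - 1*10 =37 / 24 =1.54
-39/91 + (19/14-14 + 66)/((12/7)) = 1719/56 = 30.70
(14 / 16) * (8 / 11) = 0.64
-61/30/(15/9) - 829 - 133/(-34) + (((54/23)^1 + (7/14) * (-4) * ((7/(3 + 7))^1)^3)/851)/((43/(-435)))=-236459753561/286157260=-826.33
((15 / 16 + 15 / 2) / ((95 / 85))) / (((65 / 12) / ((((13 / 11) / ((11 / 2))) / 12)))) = 459 / 18392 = 0.02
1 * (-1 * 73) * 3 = -219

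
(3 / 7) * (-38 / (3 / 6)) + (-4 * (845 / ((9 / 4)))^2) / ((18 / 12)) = -639821804 / 1701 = -376144.51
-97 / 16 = -6.06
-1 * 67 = -67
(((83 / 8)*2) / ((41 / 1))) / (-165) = -83 / 27060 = -0.00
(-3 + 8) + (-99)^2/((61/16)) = 157121/61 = 2575.75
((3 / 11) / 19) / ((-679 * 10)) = -3 / 1419110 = -0.00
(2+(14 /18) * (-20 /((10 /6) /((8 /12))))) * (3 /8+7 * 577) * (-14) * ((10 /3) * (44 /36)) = 236384225 /243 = 972774.59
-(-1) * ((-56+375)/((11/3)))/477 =0.18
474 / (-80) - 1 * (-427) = 16843 / 40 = 421.08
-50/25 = -2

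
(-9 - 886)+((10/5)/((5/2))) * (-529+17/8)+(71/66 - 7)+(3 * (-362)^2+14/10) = 64648811/165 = 391810.98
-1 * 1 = -1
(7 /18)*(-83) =-581 /18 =-32.28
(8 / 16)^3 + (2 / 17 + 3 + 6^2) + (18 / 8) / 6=39.62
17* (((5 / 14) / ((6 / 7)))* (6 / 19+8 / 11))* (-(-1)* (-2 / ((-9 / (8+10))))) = 18530 / 627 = 29.55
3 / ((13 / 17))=51 / 13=3.92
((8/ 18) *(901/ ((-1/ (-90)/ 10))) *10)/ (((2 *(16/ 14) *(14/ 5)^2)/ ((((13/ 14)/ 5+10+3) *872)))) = 113308633750/ 49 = 2312421096.94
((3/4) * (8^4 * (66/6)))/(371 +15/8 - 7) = 92.36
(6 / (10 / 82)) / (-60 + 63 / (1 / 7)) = 82 / 635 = 0.13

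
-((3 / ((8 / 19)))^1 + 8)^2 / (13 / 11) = -161051 / 832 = -193.57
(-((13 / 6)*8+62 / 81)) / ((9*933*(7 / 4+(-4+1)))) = 5864 / 3400785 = 0.00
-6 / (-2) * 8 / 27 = 0.89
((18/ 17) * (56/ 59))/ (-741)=-336/ 247741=-0.00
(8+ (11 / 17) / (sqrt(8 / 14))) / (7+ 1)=11 * sqrt(7) / 272+ 1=1.11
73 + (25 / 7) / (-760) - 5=72347 / 1064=68.00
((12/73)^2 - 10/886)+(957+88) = 2467017762/2360747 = 1045.02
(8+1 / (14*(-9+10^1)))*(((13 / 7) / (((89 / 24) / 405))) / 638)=2.57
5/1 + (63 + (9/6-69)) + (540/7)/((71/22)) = 24257/994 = 24.40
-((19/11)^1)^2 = -2.98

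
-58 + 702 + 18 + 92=754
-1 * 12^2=-144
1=1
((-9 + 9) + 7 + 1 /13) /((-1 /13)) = -92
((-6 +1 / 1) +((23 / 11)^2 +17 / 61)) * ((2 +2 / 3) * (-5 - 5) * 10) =2063200 / 22143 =93.18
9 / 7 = 1.29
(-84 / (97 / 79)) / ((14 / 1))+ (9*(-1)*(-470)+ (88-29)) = 415559 / 97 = 4284.11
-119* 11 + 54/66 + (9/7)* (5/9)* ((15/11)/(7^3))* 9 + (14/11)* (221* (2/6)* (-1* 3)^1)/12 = -19182967/14406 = -1331.60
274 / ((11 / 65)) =17810 / 11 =1619.09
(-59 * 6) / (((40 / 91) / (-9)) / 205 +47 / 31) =-368495946 / 1577965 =-233.53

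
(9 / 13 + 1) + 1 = 35 / 13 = 2.69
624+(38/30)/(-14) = 131021/210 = 623.91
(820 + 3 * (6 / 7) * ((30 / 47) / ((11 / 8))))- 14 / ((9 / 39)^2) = 18184546 / 32571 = 558.30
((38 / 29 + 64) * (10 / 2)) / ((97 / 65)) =615550 / 2813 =218.82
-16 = -16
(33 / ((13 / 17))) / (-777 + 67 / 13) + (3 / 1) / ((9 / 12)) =39575 / 10034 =3.94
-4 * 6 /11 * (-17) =408 /11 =37.09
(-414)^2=171396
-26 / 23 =-1.13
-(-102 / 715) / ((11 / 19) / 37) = 71706 / 7865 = 9.12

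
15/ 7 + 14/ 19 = 383/ 133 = 2.88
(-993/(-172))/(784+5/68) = 16881/2292631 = 0.01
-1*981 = -981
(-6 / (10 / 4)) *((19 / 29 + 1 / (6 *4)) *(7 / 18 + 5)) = -9409 / 1044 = -9.01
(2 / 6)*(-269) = -269 / 3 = -89.67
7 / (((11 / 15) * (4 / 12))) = 315 / 11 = 28.64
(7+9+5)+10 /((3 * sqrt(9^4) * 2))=5108 /243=21.02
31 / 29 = 1.07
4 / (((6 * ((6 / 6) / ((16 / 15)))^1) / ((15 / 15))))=32 / 45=0.71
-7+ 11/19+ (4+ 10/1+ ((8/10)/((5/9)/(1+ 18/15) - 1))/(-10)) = 135081/17575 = 7.69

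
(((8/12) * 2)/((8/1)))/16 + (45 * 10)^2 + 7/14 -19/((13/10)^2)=3285185881/16224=202489.27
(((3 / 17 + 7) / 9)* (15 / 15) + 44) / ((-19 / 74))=-507196 / 2907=-174.47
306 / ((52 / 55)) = 323.65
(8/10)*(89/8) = 89/10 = 8.90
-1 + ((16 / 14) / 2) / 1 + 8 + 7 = 102 / 7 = 14.57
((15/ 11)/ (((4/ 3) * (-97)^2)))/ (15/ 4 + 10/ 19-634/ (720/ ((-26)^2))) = -38475/ 209186900351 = -0.00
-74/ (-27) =74/ 27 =2.74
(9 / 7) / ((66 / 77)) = 3 / 2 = 1.50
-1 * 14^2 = -196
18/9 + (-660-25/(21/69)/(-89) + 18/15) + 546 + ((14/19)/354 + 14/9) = -108.32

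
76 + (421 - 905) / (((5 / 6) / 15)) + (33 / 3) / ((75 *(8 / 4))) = -1295389 / 150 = -8635.93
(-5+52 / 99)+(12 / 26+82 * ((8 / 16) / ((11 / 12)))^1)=52399 / 1287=40.71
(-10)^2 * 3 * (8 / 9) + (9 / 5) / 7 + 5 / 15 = 9354 / 35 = 267.26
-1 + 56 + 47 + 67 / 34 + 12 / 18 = 10673 / 102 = 104.64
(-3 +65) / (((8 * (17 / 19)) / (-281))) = -165509 / 68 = -2433.96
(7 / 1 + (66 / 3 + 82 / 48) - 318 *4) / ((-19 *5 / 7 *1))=208537 / 2280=91.46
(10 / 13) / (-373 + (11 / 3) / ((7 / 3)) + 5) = -14 / 6669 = -0.00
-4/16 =-1/4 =-0.25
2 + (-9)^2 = 83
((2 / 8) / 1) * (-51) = -51 / 4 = -12.75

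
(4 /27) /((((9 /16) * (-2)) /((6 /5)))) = -64 /405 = -0.16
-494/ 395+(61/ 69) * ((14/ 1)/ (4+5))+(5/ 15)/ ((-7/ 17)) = -1176113/ 1717065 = -0.68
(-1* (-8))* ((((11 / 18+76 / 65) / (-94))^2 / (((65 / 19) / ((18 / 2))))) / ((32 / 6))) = 82438891 / 58238076000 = 0.00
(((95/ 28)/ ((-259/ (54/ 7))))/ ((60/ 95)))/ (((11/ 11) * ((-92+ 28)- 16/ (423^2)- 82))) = 581340321/ 530456387440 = 0.00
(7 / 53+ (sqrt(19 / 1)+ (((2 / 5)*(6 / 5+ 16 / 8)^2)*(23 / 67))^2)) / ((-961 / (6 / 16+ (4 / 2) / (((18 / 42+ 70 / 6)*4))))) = -423*sqrt(19) / 976376 - 106987830399 / 117084903625000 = -0.00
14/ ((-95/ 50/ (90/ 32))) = -1575/ 76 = -20.72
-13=-13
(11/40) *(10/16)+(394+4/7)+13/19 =3365879/8512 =395.43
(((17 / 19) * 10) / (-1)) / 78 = -85 / 741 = -0.11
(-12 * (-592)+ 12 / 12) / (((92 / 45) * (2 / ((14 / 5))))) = 447615 / 92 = 4865.38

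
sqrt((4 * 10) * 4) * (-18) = -72 * sqrt(10) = -227.68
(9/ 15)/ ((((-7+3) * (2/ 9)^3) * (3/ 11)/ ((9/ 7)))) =-72171/ 1120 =-64.44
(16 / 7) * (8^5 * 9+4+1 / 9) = 42467920 / 63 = 674093.97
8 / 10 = 4 / 5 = 0.80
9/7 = 1.29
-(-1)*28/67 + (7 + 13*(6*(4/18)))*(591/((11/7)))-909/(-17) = 115334882/12529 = 9205.43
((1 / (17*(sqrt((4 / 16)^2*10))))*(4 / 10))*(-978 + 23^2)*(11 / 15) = -19756*sqrt(10) / 6375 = -9.80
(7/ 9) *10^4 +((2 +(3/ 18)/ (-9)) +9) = 420593/ 54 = 7788.76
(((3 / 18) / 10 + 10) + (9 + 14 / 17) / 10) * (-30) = -11219 / 34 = -329.97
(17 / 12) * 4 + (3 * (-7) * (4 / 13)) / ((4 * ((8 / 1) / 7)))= 1327 / 312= 4.25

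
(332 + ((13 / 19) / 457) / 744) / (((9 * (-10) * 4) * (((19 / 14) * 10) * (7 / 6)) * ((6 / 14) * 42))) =-2144770477 / 662811595200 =-0.00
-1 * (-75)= 75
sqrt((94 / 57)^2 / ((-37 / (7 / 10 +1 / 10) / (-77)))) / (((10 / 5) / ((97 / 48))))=2.15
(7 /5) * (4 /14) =0.40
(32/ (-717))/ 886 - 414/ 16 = -65749745/ 2541048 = -25.88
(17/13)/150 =0.01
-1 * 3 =-3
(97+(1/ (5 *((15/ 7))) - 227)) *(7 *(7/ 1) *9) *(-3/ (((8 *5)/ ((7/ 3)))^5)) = 8023779449/ 69120000000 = 0.12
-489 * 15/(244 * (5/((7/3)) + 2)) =-51345/7076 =-7.26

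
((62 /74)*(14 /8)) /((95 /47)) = 10199 /14060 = 0.73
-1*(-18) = 18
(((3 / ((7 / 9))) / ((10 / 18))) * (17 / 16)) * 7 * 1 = 4131 / 80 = 51.64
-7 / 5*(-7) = 9.80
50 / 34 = 25 / 17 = 1.47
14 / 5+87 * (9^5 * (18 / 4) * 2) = 231176849 / 5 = 46235369.80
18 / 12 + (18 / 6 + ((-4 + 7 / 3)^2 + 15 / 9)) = 161 / 18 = 8.94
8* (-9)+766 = 694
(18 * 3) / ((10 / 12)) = 324 / 5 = 64.80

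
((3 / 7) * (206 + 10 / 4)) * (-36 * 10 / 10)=-3216.86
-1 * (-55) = 55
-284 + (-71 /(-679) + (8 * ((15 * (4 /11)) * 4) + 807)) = 5210748 /7469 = 697.65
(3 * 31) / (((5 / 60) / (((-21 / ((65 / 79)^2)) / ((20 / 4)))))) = -146264076 / 21125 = -6923.74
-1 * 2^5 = -32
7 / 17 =0.41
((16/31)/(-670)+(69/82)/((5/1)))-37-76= -112.83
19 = 19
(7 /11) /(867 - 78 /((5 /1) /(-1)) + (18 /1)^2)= 35 /66363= 0.00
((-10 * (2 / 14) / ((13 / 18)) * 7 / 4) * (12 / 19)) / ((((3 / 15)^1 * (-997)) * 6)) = 0.00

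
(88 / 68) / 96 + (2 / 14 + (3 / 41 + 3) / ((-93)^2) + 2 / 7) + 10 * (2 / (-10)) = -350549531 / 225058512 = -1.56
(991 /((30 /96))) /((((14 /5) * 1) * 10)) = 3964 /35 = 113.26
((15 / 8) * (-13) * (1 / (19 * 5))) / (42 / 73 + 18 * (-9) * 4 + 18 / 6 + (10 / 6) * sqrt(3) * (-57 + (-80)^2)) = -6591360165 * sqrt(3) / 813730290984656 -401794263 / 813730290984656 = -0.00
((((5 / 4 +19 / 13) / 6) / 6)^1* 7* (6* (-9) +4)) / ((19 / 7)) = -57575 / 5928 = -9.71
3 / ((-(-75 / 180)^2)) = -432 / 25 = -17.28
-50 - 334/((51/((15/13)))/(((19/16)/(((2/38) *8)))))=-1008635/14144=-71.31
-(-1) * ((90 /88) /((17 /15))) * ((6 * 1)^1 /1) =2025 /374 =5.41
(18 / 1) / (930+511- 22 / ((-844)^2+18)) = 356177 / 28513947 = 0.01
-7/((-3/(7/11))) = 49/33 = 1.48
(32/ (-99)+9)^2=737881/ 9801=75.29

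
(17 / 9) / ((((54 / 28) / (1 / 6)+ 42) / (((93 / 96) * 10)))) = 3689 / 10800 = 0.34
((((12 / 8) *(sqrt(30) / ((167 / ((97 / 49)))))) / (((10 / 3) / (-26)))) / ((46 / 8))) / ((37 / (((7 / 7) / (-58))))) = 11349 *sqrt(30) / 1009741285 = 0.00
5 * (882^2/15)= 259308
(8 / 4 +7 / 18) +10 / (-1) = -137 / 18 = -7.61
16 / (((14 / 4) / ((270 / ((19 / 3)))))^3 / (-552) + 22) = 37549495296000 / 51630553679363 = 0.73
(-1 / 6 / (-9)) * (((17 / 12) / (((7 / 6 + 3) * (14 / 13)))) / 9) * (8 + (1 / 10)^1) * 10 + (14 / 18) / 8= 236 / 1575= 0.15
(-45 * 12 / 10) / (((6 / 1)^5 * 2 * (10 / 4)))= -1 / 720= -0.00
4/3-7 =-17/3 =-5.67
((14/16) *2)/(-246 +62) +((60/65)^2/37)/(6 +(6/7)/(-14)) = -2514715/446414176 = -0.01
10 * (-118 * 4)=-4720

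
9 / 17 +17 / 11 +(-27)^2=136711 / 187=731.07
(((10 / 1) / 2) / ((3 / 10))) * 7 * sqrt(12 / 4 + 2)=260.87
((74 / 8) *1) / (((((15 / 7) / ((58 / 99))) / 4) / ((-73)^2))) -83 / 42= 1120690247 / 20790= 53905.25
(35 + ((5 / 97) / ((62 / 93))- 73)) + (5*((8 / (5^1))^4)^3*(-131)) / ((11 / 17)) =-29693376803739843 / 104199218750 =-284967.37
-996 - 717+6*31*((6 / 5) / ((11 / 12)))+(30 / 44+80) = -152771 / 110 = -1388.83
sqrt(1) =1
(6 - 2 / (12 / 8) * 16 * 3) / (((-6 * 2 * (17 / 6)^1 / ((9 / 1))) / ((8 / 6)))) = 348 / 17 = 20.47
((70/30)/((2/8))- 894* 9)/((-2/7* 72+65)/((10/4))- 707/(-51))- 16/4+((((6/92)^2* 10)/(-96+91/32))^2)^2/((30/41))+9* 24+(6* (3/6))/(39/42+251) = -51774432153523383313680808913693028/1231603081728276046935414683993909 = -42.04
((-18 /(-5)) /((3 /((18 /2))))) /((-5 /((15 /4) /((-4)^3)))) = 81 /640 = 0.13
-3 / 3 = -1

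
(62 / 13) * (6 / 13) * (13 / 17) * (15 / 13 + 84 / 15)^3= 31472881068 / 60692125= 518.57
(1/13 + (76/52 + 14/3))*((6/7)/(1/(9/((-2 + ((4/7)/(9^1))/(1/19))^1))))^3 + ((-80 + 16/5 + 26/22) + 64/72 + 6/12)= -232166151979/40218750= -5772.58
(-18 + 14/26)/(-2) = 227/26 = 8.73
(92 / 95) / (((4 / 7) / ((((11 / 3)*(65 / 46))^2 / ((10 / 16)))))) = 286286 / 3933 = 72.79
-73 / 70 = -1.04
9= 9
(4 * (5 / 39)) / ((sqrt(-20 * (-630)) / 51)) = 0.23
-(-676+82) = 594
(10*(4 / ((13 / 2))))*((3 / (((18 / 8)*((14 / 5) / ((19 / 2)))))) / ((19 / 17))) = 6800 / 273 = 24.91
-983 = -983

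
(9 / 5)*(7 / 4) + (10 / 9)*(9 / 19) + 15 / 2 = 4247 / 380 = 11.18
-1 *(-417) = 417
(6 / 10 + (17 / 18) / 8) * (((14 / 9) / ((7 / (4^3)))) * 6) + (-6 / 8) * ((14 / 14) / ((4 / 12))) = 31873 / 540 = 59.02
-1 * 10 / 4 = -5 / 2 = -2.50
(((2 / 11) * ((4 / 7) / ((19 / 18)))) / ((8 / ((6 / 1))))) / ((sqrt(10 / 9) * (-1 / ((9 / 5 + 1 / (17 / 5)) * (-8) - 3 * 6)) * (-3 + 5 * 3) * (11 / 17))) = 0.31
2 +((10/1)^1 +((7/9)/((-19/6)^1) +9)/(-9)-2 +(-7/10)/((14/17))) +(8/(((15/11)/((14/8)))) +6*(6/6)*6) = 111719/2052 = 54.44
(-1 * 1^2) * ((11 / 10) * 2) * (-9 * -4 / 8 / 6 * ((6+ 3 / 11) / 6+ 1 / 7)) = -549 / 280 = -1.96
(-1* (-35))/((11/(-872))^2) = 26613440/121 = 219945.79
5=5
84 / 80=1.05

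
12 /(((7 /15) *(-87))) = -60 /203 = -0.30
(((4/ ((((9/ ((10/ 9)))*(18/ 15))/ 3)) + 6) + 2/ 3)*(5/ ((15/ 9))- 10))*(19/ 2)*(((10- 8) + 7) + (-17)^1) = 340480/ 81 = 4203.46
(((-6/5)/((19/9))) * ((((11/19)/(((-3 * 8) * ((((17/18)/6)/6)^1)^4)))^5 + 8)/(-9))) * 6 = -124082300117960668174744220231387438227780532646817774752/956026735568021529138877774277405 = -129789571255282309070613.40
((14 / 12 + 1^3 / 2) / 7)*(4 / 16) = 5 / 84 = 0.06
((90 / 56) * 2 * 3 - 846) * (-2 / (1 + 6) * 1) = 11709 / 49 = 238.96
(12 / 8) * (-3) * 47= -211.50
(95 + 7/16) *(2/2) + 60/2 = 125.44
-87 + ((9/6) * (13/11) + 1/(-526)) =-246568/2893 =-85.23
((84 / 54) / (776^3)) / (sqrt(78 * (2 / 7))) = 7 * sqrt(273) / 164018290176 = 0.00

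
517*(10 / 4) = 2585 / 2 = 1292.50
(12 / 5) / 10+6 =156 / 25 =6.24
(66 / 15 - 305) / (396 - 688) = 1503 / 1460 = 1.03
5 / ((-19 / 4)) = -20 / 19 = -1.05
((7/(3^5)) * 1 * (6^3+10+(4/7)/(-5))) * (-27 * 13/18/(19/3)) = -51389/2565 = -20.03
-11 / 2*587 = -6457 / 2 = -3228.50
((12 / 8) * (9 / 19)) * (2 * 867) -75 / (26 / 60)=261567 / 247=1058.98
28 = 28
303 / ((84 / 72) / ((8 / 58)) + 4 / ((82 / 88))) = 298152 / 12547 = 23.76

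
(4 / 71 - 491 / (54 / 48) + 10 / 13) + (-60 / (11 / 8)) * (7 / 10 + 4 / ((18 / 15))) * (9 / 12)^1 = -4715210 / 8307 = -567.62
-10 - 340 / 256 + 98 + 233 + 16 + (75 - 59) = 22507 / 64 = 351.67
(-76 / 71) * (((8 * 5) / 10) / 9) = -0.48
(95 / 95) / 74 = 1 / 74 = 0.01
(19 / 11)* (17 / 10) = 323 / 110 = 2.94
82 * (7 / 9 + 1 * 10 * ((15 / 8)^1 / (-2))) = -25379 / 36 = -704.97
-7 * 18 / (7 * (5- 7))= 9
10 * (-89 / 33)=-890 / 33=-26.97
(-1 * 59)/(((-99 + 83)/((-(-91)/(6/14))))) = 37583/48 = 782.98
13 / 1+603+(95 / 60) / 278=2054995 / 3336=616.01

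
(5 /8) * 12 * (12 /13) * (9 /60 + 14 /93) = 129 /62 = 2.08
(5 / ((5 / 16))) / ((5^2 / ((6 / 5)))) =96 / 125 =0.77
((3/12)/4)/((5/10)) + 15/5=25/8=3.12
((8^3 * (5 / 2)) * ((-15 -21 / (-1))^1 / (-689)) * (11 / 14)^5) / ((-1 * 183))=12884080 / 706381403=0.02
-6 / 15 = -2 / 5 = -0.40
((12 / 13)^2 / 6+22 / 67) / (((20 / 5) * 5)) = 2663 / 113230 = 0.02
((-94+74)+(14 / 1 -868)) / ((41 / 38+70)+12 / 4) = -33212 / 2815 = -11.80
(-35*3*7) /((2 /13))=-4777.50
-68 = -68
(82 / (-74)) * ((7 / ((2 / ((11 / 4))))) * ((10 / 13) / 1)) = -8.20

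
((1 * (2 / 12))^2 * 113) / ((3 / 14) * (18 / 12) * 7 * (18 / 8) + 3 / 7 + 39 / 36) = 3164 / 6627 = 0.48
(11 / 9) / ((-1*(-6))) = 11 / 54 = 0.20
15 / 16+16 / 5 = 331 / 80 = 4.14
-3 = -3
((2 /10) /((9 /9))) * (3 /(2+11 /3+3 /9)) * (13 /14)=13 /140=0.09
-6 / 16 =-3 / 8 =-0.38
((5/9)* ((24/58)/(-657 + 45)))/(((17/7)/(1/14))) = -5/452574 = -0.00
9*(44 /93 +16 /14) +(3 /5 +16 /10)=18167 /1085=16.74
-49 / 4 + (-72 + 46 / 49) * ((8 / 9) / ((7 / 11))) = -1376927 / 12348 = -111.51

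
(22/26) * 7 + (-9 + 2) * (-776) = 70693/13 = 5437.92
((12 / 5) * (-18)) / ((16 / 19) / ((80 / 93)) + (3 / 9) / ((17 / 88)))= -209304 / 13103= -15.97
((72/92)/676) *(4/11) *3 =54/42757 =0.00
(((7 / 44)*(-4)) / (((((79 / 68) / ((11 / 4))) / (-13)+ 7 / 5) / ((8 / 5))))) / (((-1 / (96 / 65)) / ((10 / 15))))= 30464 / 41555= 0.73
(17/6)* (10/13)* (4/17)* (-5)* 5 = -500/39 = -12.82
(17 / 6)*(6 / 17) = 1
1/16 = 0.06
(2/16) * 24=3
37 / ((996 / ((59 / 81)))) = 2183 / 80676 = 0.03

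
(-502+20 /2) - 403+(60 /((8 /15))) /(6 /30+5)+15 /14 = -317515 /364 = -872.29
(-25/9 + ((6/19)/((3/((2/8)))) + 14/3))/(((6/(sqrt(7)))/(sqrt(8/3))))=655 * sqrt(42)/3078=1.38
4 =4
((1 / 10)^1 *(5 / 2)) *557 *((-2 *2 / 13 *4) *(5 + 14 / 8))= -15039 / 13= -1156.85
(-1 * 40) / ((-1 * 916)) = 0.04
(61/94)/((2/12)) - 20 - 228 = -11473/47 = -244.11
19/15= 1.27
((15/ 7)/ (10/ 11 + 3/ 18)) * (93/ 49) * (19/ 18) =97185/ 24353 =3.99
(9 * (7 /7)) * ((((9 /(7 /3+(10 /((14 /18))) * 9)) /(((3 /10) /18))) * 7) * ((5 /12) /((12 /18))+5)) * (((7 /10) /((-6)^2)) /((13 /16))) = 1250235 /32227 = 38.79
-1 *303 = -303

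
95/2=47.50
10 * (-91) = -910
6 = 6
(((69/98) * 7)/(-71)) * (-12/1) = 414/497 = 0.83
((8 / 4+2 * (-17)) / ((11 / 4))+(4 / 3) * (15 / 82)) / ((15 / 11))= -5138 / 615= -8.35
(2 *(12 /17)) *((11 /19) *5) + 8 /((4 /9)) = 7134 /323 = 22.09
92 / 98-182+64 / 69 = -609032 / 3381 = -180.13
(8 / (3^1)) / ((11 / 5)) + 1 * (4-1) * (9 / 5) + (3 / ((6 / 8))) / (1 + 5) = 1201 / 165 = 7.28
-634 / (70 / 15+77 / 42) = -1268 / 13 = -97.54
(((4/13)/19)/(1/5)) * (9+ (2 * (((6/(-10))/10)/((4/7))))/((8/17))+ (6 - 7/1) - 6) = 1243/9880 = 0.13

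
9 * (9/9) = 9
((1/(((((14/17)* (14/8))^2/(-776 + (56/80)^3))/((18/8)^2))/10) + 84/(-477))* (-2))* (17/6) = 49079786939639/458110800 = 107135.19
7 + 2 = 9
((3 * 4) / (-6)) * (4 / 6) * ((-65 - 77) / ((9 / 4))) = 2272 / 27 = 84.15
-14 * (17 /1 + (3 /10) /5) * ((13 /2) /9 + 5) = -615013 /450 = -1366.70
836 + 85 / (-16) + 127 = 15323 / 16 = 957.69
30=30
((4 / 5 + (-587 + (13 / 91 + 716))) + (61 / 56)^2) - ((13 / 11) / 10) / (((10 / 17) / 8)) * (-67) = 205955499 / 862400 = 238.82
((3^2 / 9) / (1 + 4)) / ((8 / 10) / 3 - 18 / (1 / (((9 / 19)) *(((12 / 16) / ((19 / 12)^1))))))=-1083 / 20426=-0.05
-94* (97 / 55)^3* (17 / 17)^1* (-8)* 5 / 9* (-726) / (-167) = 1372660192 / 137775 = 9963.06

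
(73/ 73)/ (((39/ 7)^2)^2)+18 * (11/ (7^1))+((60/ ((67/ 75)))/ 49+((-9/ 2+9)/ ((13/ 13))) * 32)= 1318932984757/ 7595026803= 173.66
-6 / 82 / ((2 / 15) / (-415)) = 18675 / 82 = 227.74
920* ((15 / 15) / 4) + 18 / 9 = 232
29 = 29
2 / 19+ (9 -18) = -169 / 19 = -8.89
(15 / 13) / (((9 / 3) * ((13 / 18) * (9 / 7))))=70 / 169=0.41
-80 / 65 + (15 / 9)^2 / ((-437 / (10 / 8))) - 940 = -192498377 / 204516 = -941.24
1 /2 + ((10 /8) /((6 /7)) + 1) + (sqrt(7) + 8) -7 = sqrt(7) + 95 /24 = 6.60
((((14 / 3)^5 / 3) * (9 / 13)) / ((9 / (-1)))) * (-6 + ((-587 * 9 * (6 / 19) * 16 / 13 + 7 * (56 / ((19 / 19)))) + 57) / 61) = 261741192608 / 142789959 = 1833.05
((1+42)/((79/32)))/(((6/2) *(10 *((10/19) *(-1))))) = -6536/5925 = -1.10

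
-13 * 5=-65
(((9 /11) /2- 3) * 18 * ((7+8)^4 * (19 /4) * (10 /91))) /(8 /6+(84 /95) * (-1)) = -703154671875 /256256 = -2743953.98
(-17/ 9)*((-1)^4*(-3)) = 17/ 3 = 5.67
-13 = -13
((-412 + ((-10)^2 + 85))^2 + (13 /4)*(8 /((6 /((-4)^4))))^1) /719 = 157915 /2157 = 73.21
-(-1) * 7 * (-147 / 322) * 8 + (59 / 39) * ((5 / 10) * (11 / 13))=-581305 / 23322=-24.93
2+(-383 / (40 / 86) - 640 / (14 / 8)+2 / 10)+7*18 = -1060.96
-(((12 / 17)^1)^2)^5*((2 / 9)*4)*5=-275188285440 / 2015993900449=-0.14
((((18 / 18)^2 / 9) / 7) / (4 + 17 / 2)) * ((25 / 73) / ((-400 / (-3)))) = 1 / 306600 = 0.00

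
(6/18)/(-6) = -1/18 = -0.06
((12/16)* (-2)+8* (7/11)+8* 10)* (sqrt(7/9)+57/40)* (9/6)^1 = 1839* sqrt(7)/44+314469/1760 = 289.26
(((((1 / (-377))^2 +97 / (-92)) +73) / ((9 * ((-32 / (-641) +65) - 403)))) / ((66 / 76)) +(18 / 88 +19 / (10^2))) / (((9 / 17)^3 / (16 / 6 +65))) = 44279281751025672841 / 264348652549538700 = 167.50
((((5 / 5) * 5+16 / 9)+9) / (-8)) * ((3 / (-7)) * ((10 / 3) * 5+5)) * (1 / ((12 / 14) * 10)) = 923 / 432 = 2.14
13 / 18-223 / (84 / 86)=-14338 / 63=-227.59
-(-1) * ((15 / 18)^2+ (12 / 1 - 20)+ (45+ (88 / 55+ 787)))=148733 / 180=826.29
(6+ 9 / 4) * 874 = 14421 / 2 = 7210.50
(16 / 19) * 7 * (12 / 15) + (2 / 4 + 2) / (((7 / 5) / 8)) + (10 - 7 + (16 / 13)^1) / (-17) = 2755981 / 146965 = 18.75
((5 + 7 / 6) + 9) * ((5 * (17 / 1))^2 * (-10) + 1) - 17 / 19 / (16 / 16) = -41639541 / 38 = -1095777.39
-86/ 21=-4.10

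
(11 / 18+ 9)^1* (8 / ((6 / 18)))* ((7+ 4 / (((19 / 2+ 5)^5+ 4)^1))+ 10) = 241294751204 / 61533831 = 3921.33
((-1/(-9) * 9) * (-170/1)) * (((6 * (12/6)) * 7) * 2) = -28560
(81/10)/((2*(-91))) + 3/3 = 1739/1820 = 0.96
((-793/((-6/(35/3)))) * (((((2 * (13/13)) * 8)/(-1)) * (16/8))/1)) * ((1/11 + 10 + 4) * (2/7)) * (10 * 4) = -786656000/99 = -7946020.20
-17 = -17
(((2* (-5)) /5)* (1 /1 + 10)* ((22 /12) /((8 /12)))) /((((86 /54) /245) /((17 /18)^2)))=-8567405 /1032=-8301.75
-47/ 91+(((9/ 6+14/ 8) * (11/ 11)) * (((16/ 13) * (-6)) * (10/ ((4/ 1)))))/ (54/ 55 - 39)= 67341/ 63427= 1.06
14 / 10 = 7 / 5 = 1.40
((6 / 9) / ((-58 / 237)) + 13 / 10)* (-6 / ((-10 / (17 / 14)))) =-3009 / 2900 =-1.04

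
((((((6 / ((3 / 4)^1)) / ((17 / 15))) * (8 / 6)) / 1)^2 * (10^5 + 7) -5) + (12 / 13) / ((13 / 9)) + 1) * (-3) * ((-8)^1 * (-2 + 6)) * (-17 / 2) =-7228738528.06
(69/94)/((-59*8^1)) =-69/44368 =-0.00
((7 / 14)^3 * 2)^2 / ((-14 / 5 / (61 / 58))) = -305 / 12992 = -0.02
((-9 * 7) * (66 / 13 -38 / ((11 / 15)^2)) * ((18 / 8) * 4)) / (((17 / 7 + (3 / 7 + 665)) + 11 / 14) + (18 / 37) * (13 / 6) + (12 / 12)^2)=10099961928 / 182164411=55.44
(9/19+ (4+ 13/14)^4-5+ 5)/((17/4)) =25354179/182476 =138.95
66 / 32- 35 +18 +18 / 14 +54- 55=-1641 / 112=-14.65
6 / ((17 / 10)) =60 / 17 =3.53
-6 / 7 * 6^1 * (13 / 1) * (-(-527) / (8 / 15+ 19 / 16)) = -59192640 / 2891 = -20474.80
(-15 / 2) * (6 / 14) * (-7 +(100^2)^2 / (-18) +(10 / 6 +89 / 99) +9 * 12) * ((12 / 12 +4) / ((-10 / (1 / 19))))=-469916.05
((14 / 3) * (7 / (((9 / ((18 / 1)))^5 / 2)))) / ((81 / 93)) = 194432 / 81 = 2400.40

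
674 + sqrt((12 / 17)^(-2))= 8105 / 12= 675.42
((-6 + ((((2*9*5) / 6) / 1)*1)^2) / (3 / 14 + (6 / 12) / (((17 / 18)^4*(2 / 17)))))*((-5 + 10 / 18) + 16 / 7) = -1336336 / 15705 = -85.09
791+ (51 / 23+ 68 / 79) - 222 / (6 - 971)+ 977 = 3105820659 / 1753405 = 1771.31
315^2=99225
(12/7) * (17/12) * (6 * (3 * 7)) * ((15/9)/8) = 255/4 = 63.75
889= 889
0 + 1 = 1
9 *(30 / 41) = 270 / 41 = 6.59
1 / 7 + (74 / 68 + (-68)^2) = 1100805 / 238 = 4625.23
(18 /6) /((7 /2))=6 /7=0.86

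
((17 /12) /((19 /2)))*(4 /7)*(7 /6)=17 /171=0.10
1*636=636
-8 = -8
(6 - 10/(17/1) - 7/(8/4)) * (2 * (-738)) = -47970/17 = -2821.76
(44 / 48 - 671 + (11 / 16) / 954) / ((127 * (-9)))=10228141 / 17446752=0.59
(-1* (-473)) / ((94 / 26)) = 6149 / 47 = 130.83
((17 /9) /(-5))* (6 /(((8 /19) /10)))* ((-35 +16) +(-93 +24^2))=-24978.67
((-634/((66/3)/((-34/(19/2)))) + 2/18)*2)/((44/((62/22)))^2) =0.85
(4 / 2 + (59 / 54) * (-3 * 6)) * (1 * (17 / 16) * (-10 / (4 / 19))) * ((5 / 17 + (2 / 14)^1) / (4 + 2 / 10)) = 327275 / 3528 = 92.77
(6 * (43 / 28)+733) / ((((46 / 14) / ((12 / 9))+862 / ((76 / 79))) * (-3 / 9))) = -1184574 / 477997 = -2.48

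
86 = 86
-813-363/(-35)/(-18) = -170851/210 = -813.58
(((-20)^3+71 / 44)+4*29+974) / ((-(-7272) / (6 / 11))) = -101323 / 195536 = -0.52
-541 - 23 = -564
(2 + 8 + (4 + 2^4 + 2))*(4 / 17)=128 / 17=7.53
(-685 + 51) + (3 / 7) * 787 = -2077 / 7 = -296.71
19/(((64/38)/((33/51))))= 3971/544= 7.30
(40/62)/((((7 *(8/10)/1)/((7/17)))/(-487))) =-12175/527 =-23.10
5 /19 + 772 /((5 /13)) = 190709 /95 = 2007.46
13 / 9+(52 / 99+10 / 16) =2.59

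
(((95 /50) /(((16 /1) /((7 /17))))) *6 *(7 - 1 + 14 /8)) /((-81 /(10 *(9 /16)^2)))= -12369 /139264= -0.09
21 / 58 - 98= -97.64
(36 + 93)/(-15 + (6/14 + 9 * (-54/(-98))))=-2107/157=-13.42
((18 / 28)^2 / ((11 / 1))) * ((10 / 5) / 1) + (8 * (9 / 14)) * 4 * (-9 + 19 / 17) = -2970207 / 18326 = -162.08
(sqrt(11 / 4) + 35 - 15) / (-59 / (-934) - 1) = -3736 / 175 - 467*sqrt(11) / 875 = -23.12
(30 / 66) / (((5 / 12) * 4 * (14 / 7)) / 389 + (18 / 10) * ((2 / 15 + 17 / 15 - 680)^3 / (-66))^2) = 4874048437500 / 433203768543486622592949509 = 0.00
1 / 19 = 0.05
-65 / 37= -1.76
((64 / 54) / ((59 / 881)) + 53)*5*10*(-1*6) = -11262100 / 531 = -21209.23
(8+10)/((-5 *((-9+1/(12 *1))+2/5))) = 216/511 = 0.42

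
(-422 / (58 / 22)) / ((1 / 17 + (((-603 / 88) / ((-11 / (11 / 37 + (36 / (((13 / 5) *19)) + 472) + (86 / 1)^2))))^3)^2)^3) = -2511796920698673015379365592513918280434622238279754299978912275564305082001773190348783946763520013953497244347290652766865744461824 / 41899636871344458602393781736700994462935120661035677623755051299554226134735576923729699433408192520724979353511095944423614631802312953652523024733005559567806571723752944972214491832078169563677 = -0.00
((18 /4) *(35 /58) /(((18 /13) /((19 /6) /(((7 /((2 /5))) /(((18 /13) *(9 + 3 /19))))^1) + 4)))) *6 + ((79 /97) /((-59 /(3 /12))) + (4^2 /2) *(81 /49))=87.29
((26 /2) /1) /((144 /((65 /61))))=845 /8784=0.10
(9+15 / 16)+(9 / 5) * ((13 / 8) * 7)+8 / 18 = 22217 / 720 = 30.86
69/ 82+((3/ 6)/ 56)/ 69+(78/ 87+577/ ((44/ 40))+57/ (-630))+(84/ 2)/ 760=5053078387037/ 9602078640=526.25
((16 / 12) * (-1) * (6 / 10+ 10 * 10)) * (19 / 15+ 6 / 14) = -358136 / 1575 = -227.39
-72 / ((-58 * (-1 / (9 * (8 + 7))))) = -4860 / 29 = -167.59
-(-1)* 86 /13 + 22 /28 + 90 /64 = 25647 /2912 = 8.81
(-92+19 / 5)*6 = -529.20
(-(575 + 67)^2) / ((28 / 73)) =-1074570.43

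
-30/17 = -1.76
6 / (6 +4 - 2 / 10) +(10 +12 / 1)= 1108 / 49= 22.61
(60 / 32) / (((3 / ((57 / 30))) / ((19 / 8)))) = 2.82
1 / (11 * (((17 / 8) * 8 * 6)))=1 / 1122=0.00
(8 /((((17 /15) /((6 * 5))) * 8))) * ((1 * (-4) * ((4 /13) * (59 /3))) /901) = -141600 /199121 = -0.71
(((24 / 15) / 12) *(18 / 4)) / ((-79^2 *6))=-1 / 62410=-0.00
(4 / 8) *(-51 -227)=-139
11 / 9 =1.22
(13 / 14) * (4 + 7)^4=190333 / 14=13595.21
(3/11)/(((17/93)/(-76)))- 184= -55612/187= -297.39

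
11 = 11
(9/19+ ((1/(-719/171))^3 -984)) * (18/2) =-62513628325578/7062204221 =-8851.86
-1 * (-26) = 26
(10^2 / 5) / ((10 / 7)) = 14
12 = 12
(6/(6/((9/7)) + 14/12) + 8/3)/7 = 388/735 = 0.53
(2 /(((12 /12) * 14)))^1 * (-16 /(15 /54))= -288 /35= -8.23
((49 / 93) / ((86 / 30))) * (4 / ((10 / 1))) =98 / 1333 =0.07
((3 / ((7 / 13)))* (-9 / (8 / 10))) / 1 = -1755 / 28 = -62.68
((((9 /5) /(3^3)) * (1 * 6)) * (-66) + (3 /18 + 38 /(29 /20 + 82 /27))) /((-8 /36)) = 3873903 /48460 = 79.94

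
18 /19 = 0.95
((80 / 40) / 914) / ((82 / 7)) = 7 / 37474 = 0.00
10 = 10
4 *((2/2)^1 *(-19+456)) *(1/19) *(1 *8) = 736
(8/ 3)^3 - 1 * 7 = 323/ 27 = 11.96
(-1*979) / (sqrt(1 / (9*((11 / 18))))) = -2295.96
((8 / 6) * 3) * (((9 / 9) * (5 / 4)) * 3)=15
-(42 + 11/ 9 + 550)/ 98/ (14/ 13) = -69407/ 12348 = -5.62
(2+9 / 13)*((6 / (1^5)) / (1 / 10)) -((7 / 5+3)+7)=9759 / 65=150.14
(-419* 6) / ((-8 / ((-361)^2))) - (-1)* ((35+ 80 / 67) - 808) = 10975297455 / 268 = 40952602.44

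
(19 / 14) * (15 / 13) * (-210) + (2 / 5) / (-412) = -4403263 / 13390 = -328.85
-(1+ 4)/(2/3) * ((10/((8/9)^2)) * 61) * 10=-1852875/32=-57902.34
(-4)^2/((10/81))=648/5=129.60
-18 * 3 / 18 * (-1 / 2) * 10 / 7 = 15 / 7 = 2.14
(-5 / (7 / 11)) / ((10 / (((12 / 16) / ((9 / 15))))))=-55 / 56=-0.98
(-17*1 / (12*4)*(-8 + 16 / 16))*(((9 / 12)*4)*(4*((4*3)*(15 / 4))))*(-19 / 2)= -101745 / 8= -12718.12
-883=-883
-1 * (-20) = 20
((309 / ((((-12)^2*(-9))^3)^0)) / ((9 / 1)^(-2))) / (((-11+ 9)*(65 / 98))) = -1226421 / 65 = -18868.02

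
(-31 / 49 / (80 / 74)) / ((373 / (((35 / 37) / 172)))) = -31 / 3592736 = -0.00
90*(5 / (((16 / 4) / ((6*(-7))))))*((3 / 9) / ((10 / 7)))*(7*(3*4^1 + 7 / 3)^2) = -3171035 / 2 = -1585517.50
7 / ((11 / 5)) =35 / 11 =3.18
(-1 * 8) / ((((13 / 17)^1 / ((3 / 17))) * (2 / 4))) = -48 / 13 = -3.69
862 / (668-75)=1.45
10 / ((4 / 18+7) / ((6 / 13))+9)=0.41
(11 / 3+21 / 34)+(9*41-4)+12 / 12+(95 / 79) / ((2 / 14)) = 3051581 / 8058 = 378.70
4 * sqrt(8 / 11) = 3.41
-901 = -901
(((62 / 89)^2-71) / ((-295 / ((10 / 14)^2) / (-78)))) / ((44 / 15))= -148522725 / 45799222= -3.24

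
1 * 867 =867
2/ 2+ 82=83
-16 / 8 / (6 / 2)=-2 / 3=-0.67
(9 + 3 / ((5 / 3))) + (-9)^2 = 459 / 5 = 91.80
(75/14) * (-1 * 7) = -75/2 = -37.50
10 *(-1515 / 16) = -7575 / 8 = -946.88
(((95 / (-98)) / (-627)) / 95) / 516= 1 / 31706136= 0.00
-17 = -17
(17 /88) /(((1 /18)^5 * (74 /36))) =72275976 /407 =177582.25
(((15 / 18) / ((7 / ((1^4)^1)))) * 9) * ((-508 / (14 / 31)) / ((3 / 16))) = -314960 / 49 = -6427.76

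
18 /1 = 18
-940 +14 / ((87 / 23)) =-81458 / 87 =-936.30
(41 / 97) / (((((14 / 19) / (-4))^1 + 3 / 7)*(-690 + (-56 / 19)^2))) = -1968533 / 775369985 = -0.00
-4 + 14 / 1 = 10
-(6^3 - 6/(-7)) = -1518/7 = -216.86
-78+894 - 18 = 798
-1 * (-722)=722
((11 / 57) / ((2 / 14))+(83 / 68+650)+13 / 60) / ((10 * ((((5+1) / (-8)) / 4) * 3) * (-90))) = 12651034 / 9811125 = 1.29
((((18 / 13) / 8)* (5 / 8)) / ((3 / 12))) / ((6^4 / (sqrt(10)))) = 5* sqrt(10) / 14976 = 0.00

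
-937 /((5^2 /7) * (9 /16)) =-466.42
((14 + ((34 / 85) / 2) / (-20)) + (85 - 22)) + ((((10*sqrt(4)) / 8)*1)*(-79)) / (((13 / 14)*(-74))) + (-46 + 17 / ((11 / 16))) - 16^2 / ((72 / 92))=-1278663569 / 4761900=-268.52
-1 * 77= -77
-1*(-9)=9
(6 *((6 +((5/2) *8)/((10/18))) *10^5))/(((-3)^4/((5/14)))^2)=489.91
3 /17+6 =6.18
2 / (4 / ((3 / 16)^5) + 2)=243 / 2097395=0.00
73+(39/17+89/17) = 1369/17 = 80.53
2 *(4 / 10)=4 / 5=0.80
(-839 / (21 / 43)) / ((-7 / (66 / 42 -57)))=-13997876 / 1029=-13603.38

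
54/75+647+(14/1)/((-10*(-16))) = 259123/400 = 647.81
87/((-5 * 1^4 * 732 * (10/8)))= -29/1525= -0.02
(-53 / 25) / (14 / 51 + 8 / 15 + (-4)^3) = 2703 / 80570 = 0.03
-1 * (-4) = 4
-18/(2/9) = -81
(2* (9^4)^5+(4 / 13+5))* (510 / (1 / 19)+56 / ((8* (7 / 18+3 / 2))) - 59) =51773904664012293587512050 / 221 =234271061828109925735348.60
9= 9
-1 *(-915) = 915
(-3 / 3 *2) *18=-36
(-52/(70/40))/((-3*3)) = 208/63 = 3.30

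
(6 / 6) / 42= 1 / 42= 0.02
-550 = -550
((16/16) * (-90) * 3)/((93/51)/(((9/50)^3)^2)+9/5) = -12196570950/2421956310473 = -0.01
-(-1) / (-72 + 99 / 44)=-4 / 279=-0.01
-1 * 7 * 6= -42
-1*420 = -420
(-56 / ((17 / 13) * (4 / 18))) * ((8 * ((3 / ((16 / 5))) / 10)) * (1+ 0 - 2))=2457 / 17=144.53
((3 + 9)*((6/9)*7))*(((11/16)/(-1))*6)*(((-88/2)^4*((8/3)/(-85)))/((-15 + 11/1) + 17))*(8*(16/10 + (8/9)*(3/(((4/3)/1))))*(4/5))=48140612.86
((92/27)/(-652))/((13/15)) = -115/19071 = -0.01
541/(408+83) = 541/491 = 1.10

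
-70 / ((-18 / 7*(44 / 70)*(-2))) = -8575 / 396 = -21.65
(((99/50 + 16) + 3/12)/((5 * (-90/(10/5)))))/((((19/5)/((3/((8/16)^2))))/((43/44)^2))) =-0.24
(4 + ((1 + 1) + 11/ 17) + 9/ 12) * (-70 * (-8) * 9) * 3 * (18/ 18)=1901340/ 17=111843.53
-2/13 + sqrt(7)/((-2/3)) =-3 * sqrt(7)/2 - 2/13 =-4.12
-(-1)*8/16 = 1/2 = 0.50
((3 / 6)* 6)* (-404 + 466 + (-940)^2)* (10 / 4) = 6627465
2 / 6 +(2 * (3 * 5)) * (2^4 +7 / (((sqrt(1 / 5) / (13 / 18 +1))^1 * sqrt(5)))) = 842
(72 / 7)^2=5184 / 49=105.80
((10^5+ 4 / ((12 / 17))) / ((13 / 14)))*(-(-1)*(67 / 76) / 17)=140707973 / 25194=5584.98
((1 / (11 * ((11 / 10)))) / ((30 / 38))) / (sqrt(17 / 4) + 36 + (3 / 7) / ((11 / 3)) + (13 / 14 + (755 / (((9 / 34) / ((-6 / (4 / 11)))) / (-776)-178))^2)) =3413486332251867681749674342445295 / 1792096668070093659855597765412934402-8457591784794971256397952831299 * sqrt(17) / 488753636746389179960617572385345746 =0.00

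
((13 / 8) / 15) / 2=13 / 240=0.05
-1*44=-44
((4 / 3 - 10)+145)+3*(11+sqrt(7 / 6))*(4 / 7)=2*sqrt(42) / 7+3259 / 21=157.04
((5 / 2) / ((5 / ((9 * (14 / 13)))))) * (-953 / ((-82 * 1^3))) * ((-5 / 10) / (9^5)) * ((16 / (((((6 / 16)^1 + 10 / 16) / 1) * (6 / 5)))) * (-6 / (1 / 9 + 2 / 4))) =0.06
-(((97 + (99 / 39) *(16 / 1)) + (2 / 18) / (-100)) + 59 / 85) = -27509539 / 198900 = -138.31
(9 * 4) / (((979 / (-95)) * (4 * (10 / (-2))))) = 171 / 979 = 0.17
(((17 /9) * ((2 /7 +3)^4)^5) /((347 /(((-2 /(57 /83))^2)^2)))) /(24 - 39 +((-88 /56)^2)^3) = 11076638908811817360798968394640782856 /76309789471968769853004351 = 145153577089.62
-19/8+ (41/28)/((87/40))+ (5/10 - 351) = -1715927/4872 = -352.20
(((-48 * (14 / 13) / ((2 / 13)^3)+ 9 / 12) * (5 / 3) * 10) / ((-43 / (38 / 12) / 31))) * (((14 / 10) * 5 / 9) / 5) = 14451115 / 172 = 84018.11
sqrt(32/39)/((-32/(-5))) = 5*sqrt(78)/312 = 0.14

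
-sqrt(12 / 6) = -sqrt(2) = -1.41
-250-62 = -312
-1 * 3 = -3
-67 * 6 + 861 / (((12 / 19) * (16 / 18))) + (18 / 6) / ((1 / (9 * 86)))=110517 / 32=3453.66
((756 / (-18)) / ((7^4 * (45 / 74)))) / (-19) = 148 / 97755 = 0.00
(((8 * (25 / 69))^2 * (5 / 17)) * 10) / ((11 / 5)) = 10000000 / 890307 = 11.23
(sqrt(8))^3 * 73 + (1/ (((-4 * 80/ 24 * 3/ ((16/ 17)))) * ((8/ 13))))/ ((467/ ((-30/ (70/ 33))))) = 1287/ 1111460 + 1168 * sqrt(2) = 1651.80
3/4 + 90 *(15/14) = 97.18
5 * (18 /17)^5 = 9447840 /1419857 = 6.65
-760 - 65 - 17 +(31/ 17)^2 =-838.67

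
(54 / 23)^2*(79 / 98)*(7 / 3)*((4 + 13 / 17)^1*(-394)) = -1225306116 / 62951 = -19464.44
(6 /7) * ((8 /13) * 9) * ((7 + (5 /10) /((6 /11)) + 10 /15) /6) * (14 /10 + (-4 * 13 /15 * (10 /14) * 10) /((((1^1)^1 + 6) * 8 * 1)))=145024 /22295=6.50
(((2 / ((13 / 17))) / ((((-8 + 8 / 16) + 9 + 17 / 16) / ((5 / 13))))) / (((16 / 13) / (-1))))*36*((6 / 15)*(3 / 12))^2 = -306 / 2665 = -0.11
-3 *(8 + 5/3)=-29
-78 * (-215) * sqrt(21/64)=8385 * sqrt(21)/4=9606.22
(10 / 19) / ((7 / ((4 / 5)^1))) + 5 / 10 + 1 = 415 / 266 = 1.56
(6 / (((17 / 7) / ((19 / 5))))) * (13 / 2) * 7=427.16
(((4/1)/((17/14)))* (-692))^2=1501717504/289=5196254.34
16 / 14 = 8 / 7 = 1.14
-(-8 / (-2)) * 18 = -72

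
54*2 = 108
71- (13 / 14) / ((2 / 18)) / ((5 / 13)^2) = 5077 / 350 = 14.51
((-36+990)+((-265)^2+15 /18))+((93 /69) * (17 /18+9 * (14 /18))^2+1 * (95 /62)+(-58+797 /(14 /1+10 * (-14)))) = 115139788249 /1617084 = 71202.11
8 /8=1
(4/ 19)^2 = 16/ 361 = 0.04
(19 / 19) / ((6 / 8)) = 4 / 3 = 1.33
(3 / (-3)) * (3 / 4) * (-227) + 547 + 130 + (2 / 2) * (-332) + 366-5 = 3505 / 4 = 876.25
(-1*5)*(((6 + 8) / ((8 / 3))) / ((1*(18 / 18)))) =-105 / 4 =-26.25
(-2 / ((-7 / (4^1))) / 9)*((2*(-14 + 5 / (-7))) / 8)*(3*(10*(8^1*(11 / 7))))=-181280 / 1029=-176.17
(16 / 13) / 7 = 16 / 91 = 0.18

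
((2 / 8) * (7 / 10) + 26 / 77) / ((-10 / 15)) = -4737 / 6160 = -0.77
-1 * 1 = -1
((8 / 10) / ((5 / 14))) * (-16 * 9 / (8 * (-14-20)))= 504 / 425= 1.19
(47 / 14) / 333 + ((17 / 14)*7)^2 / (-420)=-30199 / 186480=-0.16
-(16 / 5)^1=-16 / 5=-3.20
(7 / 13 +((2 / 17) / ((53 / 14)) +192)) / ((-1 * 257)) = -2255567 / 3010241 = -0.75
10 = 10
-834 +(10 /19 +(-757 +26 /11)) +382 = -1206.11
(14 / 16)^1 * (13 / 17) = 91 / 136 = 0.67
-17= -17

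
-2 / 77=-0.03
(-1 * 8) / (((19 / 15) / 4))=-480 / 19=-25.26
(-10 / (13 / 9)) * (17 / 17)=-90 / 13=-6.92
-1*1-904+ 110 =-795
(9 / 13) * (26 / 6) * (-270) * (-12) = 9720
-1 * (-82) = 82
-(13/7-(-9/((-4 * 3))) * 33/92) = -1.59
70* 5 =350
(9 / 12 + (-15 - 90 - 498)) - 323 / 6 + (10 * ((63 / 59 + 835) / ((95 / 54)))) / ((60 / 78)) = 371410907 / 67260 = 5522.02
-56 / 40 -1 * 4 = -5.40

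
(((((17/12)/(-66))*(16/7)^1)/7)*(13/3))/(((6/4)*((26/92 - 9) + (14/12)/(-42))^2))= -575552/2173914743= -0.00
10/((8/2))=5/2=2.50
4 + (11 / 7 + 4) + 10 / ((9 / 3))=12.90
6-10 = -4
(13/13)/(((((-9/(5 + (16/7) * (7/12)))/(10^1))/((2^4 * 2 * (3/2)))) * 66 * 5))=-304/297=-1.02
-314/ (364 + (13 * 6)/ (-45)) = -2355/ 2717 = -0.87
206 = 206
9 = 9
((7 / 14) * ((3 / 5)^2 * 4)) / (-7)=-18 / 175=-0.10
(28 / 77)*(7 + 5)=48 / 11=4.36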